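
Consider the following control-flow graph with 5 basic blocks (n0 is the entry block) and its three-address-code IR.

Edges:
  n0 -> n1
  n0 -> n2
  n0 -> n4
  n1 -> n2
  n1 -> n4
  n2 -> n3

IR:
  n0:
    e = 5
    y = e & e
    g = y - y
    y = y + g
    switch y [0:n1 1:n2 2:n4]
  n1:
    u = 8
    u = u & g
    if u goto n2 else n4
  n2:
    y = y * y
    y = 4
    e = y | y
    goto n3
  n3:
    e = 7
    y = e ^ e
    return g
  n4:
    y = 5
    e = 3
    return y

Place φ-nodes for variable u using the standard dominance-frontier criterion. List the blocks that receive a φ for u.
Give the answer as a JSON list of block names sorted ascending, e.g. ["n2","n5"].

idom tree: n1←n0 n2←n0 n3←n2 n4←n0
Dom at joins:
  n2: preds {n0,n1}: {n0} ∩ {n0,n1} = {n0}; idom=n0
  n4: preds {n0,n1}: {n0} ∩ {n0,n1} = {n0}; idom=n0

Frontier:
  n2←n0: walk · to n0
  n2←n1: walk n1 to n0
  n4←n0: walk · to n0
  n4←n1: walk n1 to n0
  n0 → ∅
  n1 → {n2,n4}
  n2 → ∅
  n3 → ∅
  n4 → ∅

φ for u: defs {n1}
  DF⁺ = {n2,n4}

Answer: ["n2", "n4"]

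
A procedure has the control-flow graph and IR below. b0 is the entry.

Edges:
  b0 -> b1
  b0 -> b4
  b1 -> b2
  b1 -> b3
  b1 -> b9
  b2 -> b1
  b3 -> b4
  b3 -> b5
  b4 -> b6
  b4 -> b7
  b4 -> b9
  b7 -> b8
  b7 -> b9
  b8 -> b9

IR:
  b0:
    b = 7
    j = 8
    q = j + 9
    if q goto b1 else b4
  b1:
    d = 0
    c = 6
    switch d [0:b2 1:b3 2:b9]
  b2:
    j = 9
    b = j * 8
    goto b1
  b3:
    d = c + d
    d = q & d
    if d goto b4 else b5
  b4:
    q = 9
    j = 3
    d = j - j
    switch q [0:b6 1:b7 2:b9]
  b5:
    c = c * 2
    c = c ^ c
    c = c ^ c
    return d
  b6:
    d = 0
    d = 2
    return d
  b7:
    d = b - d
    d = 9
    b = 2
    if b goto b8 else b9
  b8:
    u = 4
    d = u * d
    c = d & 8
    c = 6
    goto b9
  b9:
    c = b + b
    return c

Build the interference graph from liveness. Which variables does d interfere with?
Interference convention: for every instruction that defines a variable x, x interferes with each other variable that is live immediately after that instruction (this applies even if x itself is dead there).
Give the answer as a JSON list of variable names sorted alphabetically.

Per-block:
  b0: def={b,j,q} ue=∅
  b1: def={c,d} ue=∅
  b2: def={b,j} ue=∅
  b3: def={d} ue={c,d,q}
  b4: def={d,j,q} ue=∅
  b5: def={c} ue={c,d}
  b6: def={d} ue=∅
  b7: def={b,d} ue={b,d}
  b8: def={c,d,u} ue={d}
  b9: def={c} ue={b}

Liveness:
  live b0: ∅→{b,q}
  live b1: {b,q}→{b,c,d,q}
  live b2: {q}→{b,q}
  live b3: {b,c,d,q}→{b,c,d}
  live b4: {b}→{b,d}
  live b5: {c,d}→∅
  live b6: ∅→∅
  live b7: {b,d}→{b,d}
  live b8: {b,d}→{b}
  live b9: {b}→∅

Interfere edges:
  b — {c,d,j,q,u}
  c — {b,d,q}
  d — {b,c,q,u}
  j — {b,q}
  q — {b,c,d,j}
  u — {b,d}

N(d) = ["b", "c", "q", "u"]

Answer: ["b", "c", "q", "u"]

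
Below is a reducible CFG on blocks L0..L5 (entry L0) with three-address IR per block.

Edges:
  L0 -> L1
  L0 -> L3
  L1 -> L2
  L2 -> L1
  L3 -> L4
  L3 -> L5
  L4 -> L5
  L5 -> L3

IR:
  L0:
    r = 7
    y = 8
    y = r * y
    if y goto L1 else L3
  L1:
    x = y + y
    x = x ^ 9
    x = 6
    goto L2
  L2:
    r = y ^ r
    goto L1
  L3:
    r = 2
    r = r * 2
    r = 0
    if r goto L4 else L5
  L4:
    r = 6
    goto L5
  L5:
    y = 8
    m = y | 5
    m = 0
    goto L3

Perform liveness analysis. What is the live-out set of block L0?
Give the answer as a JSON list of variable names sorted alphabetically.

Answer: ["r", "y"]

Analysis:
Per-block:
  L0: def={r,y} ue=∅
  L1: def={x} ue={y}
  L2: def={r} ue={r,y}
  L3: def={r} ue=∅
  L4: def={r} ue=∅
  L5: def={m,y} ue=∅

Backward fixpoint:
  L0 li=∅ lo={r,y}
  L1 li={r,y} lo={r,y}
  L2 li={r,y} lo={r,y}
  L3 li=∅ lo=∅
  L4 li=∅ lo=∅
  L5 li=∅ lo=∅

live-out(L0) = ["r", "y"]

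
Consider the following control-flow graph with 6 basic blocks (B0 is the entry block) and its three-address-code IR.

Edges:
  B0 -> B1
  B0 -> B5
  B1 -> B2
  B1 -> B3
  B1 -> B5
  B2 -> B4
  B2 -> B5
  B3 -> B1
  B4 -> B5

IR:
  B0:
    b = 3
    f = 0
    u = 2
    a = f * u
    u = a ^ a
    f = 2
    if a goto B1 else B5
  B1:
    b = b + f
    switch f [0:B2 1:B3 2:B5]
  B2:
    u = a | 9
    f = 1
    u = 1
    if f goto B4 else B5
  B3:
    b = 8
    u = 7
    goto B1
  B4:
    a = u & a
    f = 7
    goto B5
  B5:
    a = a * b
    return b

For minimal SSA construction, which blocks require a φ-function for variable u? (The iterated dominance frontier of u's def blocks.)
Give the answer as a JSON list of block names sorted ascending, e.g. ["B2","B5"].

idom tree: B1←B0 B2←B1 B3←B1 B4←B2 B5←B0
Dom∩ at merges:
  B1: preds {B0,B3}: {B0} ∩ {B0,B1,B3} = {B0}; idom=B0
  B5: preds {B0,B1,B2,B4}: {B0} ∩ {B0,B1} ∩ {B0,B1,B2} ∩ {B0,B1,B2,B4} = {B0}; idom=B0

Frontier:
  B1←B0: walk · to B0
  B1←B3: walk B3→B1 to B0
  B5←B0: walk · to B0
  B5←B1: walk B1 to B0
  B5←B2: walk B2→B1 to B0
  B5←B4: walk B4→B2→B1 to B0
  B0 → ∅
  B1 → {B1,B5}
  B2 → {B5}
  B3 → {B1}
  B4 → {B5}
  B5 → ∅

φ for u: defs {B0,B2,B3}
  DF⁺ = {B1,B5}

Answer: ["B1", "B5"]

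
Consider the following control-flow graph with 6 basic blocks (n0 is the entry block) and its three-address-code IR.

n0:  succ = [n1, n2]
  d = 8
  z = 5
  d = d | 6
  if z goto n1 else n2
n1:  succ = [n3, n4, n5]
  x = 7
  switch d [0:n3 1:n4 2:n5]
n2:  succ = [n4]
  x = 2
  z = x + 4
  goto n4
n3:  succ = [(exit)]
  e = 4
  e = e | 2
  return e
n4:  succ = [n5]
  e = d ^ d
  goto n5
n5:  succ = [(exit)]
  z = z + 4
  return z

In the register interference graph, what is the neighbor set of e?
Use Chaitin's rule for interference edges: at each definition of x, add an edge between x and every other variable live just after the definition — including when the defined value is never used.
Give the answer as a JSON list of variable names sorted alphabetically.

Per-block:
  n0: {d,z} / ∅
  n1: {x} / {d}
  n2: {x,z} / ∅
  n3: {e} / ∅
  n4: {e} / {d}
  n5: {z} / {z}

Liveness:
  n0 li=∅ lo={d,z}
  n1 li={d,z} lo={d,z}
  n2 li={d} lo={d,z}
  n3 li=∅ lo=∅
  n4 li={d,z} lo={z}
  n5 li={z} lo=∅

Interfere edges:
  d — {x,z}
  e — {z}
  x — {d,z}
  z — {d,e,x}

N(e) = ["z"]

Answer: ["z"]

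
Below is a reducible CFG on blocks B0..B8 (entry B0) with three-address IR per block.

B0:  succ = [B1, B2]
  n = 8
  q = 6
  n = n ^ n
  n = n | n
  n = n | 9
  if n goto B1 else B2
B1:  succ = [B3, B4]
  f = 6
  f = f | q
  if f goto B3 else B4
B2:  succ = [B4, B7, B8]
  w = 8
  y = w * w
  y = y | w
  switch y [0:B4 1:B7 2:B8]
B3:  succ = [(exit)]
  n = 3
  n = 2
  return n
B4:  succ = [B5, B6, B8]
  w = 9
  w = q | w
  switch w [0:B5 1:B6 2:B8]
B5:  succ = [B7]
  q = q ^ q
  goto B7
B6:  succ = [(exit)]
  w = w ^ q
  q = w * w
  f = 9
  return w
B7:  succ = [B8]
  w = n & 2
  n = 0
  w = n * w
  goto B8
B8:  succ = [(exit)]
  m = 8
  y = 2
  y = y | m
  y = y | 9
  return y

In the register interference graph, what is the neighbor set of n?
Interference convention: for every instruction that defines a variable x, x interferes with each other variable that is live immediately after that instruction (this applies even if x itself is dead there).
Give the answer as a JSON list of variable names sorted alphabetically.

Answer: ["f", "q", "w", "y"]

Derivation:
def/use:
  B0: {n,q} / ∅
  B1: {f} / {q}
  B2: {w,y} / ∅
  B3: {n} / ∅
  B4: {w} / {q}
  B5: {q} / {q}
  B6: {f,q,w} / {q,w}
  B7: {n,w} / {n}
  B8: {m,y} / ∅

Liveness:
  live B0: ∅→{n,q}
  live B1: {n,q}→{n,q}
  live B2: {n,q}→{n,q}
  live B3: ∅→∅
  live B4: {n,q}→{n,q,w}
  live B5: {n,q}→{n}
  live B6: {q,w}→∅
  live B7: {n}→∅
  live B8: ∅→∅

Conflict graph:
  f — {n,q,w}
  m — {y}
  n — {f,q,w,y}
  q — {f,n,w,y}
  w — {f,n,q,y}
  y — {m,n,q,w}

N(n) = ["f", "q", "w", "y"]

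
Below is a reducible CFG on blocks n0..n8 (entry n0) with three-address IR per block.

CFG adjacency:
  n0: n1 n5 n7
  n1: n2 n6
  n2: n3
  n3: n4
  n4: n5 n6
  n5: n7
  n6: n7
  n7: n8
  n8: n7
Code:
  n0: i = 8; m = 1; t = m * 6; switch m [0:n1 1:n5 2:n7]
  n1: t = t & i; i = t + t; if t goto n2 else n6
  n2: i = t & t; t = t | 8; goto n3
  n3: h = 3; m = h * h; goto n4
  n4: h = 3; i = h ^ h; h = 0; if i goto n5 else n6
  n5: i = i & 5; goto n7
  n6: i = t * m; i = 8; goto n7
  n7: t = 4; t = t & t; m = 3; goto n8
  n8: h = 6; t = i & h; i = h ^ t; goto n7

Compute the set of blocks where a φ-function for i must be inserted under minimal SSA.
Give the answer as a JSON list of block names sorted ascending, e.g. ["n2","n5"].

idom tree: n1←n0 n2←n1 n3←n2 n4←n3 n5←n0 n6←n1 n7←n0 n8←n7
Dom at joins:
  n5: preds {n0,n4}: {n0} ∩ {n0,n1,n2,n3,n4} = {n0}; idom=n0
  n6: preds {n1,n4}: {n0,n1} ∩ {n0,n1,n2,n3,n4} = {n0,n1}; idom=n1
  n7: preds {n0,n5,n6,n8}: {n0} ∩ {n0,n5} ∩ {n0,n1,n6} ∩ {n0,n7,n8} = {n0}; idom=n0

Frontier:
  n5←n0: walk · to n0
  n5←n4: walk n4→n3→n2→n1 to n0
  n6←n1: walk · to n1
  n6←n4: walk n4→n3→n2 to n1
  n7←n0: walk · to n0
  n7←n5: walk n5 to n0
  n7←n6: walk n6→n1 to n0
  n7←n8: walk n8→n7 to n0
  n0: DF=∅
  n1: DF={n5,n7}
  n2: DF={n5,n6}
  n3: DF={n5,n6}
  n4: DF={n5,n6}
  n5: DF={n7}
  n6: DF={n7}
  n7: DF={n7}
  n8: DF={n7}

φ for i: defs {n0,n1,n2,n4,n5,n6,n8}
  DF⁺ = {n5,n6,n7}

Answer: ["n5", "n6", "n7"]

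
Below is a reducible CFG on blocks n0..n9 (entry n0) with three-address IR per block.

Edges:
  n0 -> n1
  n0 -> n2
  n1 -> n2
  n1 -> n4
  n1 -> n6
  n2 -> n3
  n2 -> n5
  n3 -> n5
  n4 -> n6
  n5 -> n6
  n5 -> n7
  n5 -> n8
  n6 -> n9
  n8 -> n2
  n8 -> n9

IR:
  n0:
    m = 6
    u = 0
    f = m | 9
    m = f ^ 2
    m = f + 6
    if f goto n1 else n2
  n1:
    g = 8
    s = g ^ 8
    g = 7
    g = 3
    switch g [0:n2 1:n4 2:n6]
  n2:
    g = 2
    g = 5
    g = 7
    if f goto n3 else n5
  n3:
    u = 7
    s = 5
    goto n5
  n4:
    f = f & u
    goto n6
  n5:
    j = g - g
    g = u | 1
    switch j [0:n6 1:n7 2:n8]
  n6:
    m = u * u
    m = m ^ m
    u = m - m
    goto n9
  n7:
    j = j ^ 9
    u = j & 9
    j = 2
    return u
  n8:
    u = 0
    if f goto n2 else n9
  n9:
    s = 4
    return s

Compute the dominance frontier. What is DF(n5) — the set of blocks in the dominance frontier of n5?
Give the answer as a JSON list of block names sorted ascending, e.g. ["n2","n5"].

idom tree: n1←n0 n2←n0 n3←n2 n4←n1 n5←n2 n6←n0 n7←n5 n8←n5 n9←n0
Dom at joins:
  n2: preds {n0,n1,n8}: {n0} ∩ {n0,n1} ∩ {n0,n2,n5,n8} = {n0}; idom=n0
  n5: preds {n2,n3}: {n0,n2} ∩ {n0,n2,n3} = {n0,n2}; idom=n2
  n6: preds {n1,n4,n5}: {n0,n1} ∩ {n0,n1,n4} ∩ {n0,n2,n5} = {n0}; idom=n0
  n9: preds {n6,n8}: {n0,n6} ∩ {n0,n2,n5,n8} = {n0}; idom=n0

DF derivation:
  n2←n0: walk · to n0
  n2←n1: walk n1 to n0
  n2←n8: walk n8→n5→n2 to n0
  n5←n2: walk · to n2
  n5←n3: walk n3 to n2
  n6←n1: walk n1 to n0
  n6←n4: walk n4→n1 to n0
  n6←n5: walk n5→n2 to n0
  n9←n6: walk n6 to n0
  n9←n8: walk n8→n5→n2 to n0
  n0 → ∅
  n1 → {n2,n6}
  n2 → {n2,n6,n9}
  n3 → {n5}
  n4 → {n6}
  n5 → {n2,n6,n9}
  n6 → {n9}
  n7 → ∅
  n8 → {n2,n9}
  n9 → ∅

DF(n5) = ["n2", "n6", "n9"]

Answer: ["n2", "n6", "n9"]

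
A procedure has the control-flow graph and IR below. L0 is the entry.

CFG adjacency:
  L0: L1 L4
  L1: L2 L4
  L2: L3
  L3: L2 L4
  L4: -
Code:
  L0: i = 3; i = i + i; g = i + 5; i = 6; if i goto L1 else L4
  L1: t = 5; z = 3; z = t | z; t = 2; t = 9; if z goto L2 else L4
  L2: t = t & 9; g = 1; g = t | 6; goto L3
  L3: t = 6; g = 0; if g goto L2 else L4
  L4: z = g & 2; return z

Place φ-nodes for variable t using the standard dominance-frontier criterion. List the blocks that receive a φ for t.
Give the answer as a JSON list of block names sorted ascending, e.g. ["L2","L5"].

Answer: ["L2", "L4"]

Analysis:
idom tree: L1←L0 L2←L1 L3←L2 L4←L0
Join-block Dom:
  L2: preds {L1,L3}: {L0,L1} ∩ {L0,L1,L2,L3} = {L0,L1}; idom=L1
  L4: preds {L0,L1,L3}: {L0} ∩ {L0,L1} ∩ {L0,L1,L2,L3} = {L0}; idom=L0

Frontier:
  L2←L1: walk · to L1
  L2←L3: walk L3→L2 to L1
  L4←L0: walk · to L0
  L4←L1: walk L1 to L0
  L4←L3: walk L3→L2→L1 to L0
  L0: DF=∅
  L1: DF={L4}
  L2: DF={L2,L4}
  L3: DF={L2,L4}
  L4: DF=∅

φ for t: defs {L1,L2,L3}
  DF⁺ = {L2,L4}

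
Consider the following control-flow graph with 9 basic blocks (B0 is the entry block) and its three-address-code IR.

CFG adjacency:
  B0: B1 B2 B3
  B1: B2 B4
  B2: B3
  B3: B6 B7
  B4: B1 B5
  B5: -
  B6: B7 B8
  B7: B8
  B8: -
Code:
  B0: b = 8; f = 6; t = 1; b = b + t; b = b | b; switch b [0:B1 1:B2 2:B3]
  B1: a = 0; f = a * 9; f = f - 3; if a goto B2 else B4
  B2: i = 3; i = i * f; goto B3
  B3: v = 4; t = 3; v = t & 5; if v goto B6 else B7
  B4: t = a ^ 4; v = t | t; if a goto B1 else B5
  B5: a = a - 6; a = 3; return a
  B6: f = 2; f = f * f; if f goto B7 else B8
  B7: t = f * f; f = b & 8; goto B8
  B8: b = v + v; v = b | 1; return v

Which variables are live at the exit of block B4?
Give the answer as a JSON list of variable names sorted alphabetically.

Answer: ["a", "b"]

Working:
Per-block:
  B0: {b,f,t} / ∅
  B1: {a,f} / ∅
  B2: {i} / {f}
  B3: {t,v} / ∅
  B4: {t,v} / {a}
  B5: {a} / {a}
  B6: {f} / ∅
  B7: {f,t} / {b,f}
  B8: {b,v} / {v}

Live sets:
  live B0: ∅→{b,f}
  live B1: {b}→{a,b,f}
  live B2: {b,f}→{b,f}
  live B3: {b,f}→{b,f,v}
  live B4: {a,b}→{a,b}
  live B5: {a}→∅
  live B6: {b,v}→{b,f,v}
  live B7: {b,f,v}→{v}
  live B8: {v}→∅

live-out(B4) = ["a", "b"]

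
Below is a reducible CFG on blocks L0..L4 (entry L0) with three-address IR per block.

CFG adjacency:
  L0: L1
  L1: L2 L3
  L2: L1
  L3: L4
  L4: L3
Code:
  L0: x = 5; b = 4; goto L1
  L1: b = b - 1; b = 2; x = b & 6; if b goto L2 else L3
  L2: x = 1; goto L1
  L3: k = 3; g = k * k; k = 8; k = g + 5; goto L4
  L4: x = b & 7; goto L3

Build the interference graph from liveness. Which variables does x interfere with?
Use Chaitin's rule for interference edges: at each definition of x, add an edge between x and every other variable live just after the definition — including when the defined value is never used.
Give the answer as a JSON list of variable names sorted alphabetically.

Answer: ["b"]

Analysis:
def/use:
  L0: {b,x} / ∅
  L1: {b,x} / {b}
  L2: {x} / ∅
  L3: {g,k} / ∅
  L4: {x} / {b}

Live sets:
  live L0: ∅→{b}
  live L1: {b}→{b}
  live L2: {b}→{b}
  live L3: {b}→{b}
  live L4: {b}→{b}

Interference:
  b — {g,k,x}
  g — {b,k}
  k — {b,g}
  x — {b}

N(x) = ["b"]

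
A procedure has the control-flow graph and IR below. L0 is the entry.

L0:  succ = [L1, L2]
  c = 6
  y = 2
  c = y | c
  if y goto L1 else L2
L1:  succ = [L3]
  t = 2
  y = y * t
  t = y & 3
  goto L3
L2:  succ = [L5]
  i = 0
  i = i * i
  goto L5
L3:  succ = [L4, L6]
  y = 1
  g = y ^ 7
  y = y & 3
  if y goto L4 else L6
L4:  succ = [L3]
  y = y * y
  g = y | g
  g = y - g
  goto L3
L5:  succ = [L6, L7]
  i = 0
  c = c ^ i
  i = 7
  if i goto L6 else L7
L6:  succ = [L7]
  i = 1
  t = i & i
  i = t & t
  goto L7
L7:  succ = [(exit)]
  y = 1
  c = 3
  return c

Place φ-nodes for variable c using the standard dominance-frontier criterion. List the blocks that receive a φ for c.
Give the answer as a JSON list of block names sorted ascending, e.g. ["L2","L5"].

idom tree: L1←L0 L2←L0 L3←L1 L4←L3 L5←L2 L6←L0 L7←L0
Dom at joins:
  L3: preds {L1,L4}: {L0,L1} ∩ {L0,L1,L3,L4} = {L0,L1}; idom=L1
  L6: preds {L3,L5}: {L0,L1,L3} ∩ {L0,L2,L5} = {L0}; idom=L0
  L7: preds {L5,L6}: {L0,L2,L5} ∩ {L0,L6} = {L0}; idom=L0

Frontier:
  join L3 pred L1: · stop@L1
  join L3 pred L4: L4→L3 stop@L1
  join L6 pred L3: L3→L1 stop@L0
  join L6 pred L5: L5→L2 stop@L0
  join L7 pred L5: L5→L2 stop@L0
  join L7 pred L6: L6 stop@L0
  DF(L0)=∅
  DF(L1)={L6}
  DF(L2)={L6,L7}
  DF(L3)={L3,L6}
  DF(L4)={L3}
  DF(L5)={L6,L7}
  DF(L6)={L7}
  DF(L7)=∅

φ for c: defs {L0,L5,L7}
  DF⁺ = {L6,L7}

Answer: ["L6", "L7"]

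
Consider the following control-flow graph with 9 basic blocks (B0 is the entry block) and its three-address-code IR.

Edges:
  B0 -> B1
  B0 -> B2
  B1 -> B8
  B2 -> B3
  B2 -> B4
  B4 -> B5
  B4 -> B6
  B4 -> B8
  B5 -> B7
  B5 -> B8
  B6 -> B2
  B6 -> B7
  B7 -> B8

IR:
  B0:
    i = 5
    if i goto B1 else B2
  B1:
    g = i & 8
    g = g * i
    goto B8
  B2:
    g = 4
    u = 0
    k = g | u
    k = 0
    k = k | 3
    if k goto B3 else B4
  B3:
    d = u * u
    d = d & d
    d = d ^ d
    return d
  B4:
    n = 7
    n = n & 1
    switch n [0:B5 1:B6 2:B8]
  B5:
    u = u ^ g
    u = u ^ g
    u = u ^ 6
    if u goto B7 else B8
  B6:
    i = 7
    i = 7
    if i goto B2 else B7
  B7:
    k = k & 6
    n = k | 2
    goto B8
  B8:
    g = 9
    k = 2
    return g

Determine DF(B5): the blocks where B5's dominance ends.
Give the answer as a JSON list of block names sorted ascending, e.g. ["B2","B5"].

idom tree: B1←B0 B2←B0 B3←B2 B4←B2 B5←B4 B6←B4 B7←B4 B8←B0
Dom∩ at merges:
  B2: preds {B0,B6}: {B0} ∩ {B0,B2,B4,B6} = {B0}; idom=B0
  B7: preds {B5,B6}: {B0,B2,B4,B5} ∩ {B0,B2,B4,B6} = {B0,B2,B4}; idom=B4
  B8: preds {B1,B4,B5,B7}: {B0,B1} ∩ {B0,B2,B4} ∩ {B0,B2,B4,B5} ∩ {B0,B2,B4,B7} = {B0}; idom=B0

DF walk-up:
  join B2 pred B0: · stop@B0
  join B2 pred B6: B6→B4→B2 stop@B0
  join B7 pred B5: B5 stop@B4
  join B7 pred B6: B6 stop@B4
  join B8 pred B1: B1 stop@B0
  join B8 pred B4: B4→B2 stop@B0
  join B8 pred B5: B5→B4→B2 stop@B0
  join B8 pred B7: B7→B4→B2 stop@B0
  B0 → ∅
  B1 → {B8}
  B2 → {B2,B8}
  B3 → ∅
  B4 → {B2,B8}
  B5 → {B7,B8}
  B6 → {B2,B7}
  B7 → {B8}
  B8 → ∅

DF(B5) = ["B7", "B8"]

Answer: ["B7", "B8"]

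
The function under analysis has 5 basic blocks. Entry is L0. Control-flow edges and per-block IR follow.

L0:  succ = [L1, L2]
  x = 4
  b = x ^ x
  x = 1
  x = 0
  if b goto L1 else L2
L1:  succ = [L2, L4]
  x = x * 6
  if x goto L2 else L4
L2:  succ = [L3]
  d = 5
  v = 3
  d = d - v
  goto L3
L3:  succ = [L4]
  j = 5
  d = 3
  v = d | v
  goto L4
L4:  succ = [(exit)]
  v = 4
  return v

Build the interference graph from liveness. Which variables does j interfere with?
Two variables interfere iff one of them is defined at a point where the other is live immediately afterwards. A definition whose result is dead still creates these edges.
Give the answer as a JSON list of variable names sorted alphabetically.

Per-block:
  L0 def {b,x} use ∅
  L1 def {x} use {x}
  L2 def {d,v} use ∅
  L3 def {d,j,v} use {v}
  L4 def {v} use ∅

Backward fixpoint:
  L0 li=∅ lo={x}
  L1 li={x} lo=∅
  L2 li=∅ lo={v}
  L3 li={v} lo=∅
  L4 li=∅ lo=∅

Interfere edges:
  b↔{x}
  d↔{v}
  j↔{v}
  v↔{d,j}
  x↔{b}

N(j) = ["v"]

Answer: ["v"]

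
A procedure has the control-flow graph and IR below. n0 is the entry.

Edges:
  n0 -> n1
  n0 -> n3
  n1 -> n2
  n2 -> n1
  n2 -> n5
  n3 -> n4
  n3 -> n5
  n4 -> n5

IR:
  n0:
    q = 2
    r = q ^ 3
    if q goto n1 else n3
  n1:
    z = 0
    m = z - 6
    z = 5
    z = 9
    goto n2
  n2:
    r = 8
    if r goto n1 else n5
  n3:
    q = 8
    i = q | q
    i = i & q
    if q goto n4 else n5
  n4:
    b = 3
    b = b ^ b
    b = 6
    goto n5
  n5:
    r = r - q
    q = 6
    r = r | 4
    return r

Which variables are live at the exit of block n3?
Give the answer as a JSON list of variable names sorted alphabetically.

Answer: ["q", "r"]

Working:
def/use:
  n0: {q,r} / ∅
  n1: {m,z} / ∅
  n2: {r} / ∅
  n3: {i,q} / ∅
  n4: {b} / ∅
  n5: {q,r} / {q,r}

Liveness:
  n0: in=∅ out={q,r}
  n1: in={q} out={q}
  n2: in={q} out={q,r}
  n3: in={r} out={q,r}
  n4: in={q,r} out={q,r}
  n5: in={q,r} out=∅

live-out(n3) = ["q", "r"]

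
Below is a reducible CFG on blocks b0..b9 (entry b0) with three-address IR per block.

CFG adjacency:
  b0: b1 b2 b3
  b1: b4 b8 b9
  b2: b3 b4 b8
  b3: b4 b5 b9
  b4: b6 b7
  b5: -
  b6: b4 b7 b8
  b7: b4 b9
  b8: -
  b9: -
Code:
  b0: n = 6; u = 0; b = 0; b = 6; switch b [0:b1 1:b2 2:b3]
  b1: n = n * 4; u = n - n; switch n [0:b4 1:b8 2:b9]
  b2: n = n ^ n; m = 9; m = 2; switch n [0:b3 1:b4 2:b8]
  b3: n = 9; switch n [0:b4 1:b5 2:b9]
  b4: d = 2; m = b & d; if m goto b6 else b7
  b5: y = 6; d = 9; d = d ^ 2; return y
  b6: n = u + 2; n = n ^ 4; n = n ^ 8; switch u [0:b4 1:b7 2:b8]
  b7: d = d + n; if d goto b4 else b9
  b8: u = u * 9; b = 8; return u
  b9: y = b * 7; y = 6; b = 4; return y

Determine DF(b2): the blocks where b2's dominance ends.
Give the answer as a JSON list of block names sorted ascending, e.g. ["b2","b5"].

Answer: ["b3", "b4", "b8"]

Derivation:
idom tree: b1←b0 b2←b0 b3←b0 b4←b0 b5←b3 b6←b4 b7←b4 b8←b0 b9←b0
Join-block Dom:
  b3: preds {b0,b2}: {b0} ∩ {b0,b2} = {b0}; idom=b0
  b4: preds {b1,b2,b3,b6,b7}: {b0,b1} ∩ {b0,b2} ∩ {b0,b3} ∩ {b0,b4,b6} ∩ {b0,b4,b7} = {b0}; idom=b0
  b7: preds {b4,b6}: {b0,b4} ∩ {b0,b4,b6} = {b0,b4}; idom=b4
  b8: preds {b1,b2,b6}: {b0,b1} ∩ {b0,b2} ∩ {b0,b4,b6} = {b0}; idom=b0
  b9: preds {b1,b3,b7}: {b0,b1} ∩ {b0,b3} ∩ {b0,b4,b7} = {b0}; idom=b0

Frontier:
  b3←b0: walk · to b0
  b3←b2: walk b2 to b0
  b4←b1: walk b1 to b0
  b4←b2: walk b2 to b0
  b4←b3: walk b3 to b0
  b4←b6: walk b6→b4 to b0
  b4←b7: walk b7→b4 to b0
  b7←b4: walk · to b4
  b7←b6: walk b6 to b4
  b8←b1: walk b1 to b0
  b8←b2: walk b2 to b0
  b8←b6: walk b6→b4 to b0
  b9←b1: walk b1 to b0
  b9←b3: walk b3 to b0
  b9←b7: walk b7→b4 to b0
  DF(b0)=∅
  DF(b1)={b4,b8,b9}
  DF(b2)={b3,b4,b8}
  DF(b3)={b4,b9}
  DF(b4)={b4,b8,b9}
  DF(b5)=∅
  DF(b6)={b4,b7,b8}
  DF(b7)={b4,b9}
  DF(b8)=∅
  DF(b9)=∅

DF(b2) = ["b3", "b4", "b8"]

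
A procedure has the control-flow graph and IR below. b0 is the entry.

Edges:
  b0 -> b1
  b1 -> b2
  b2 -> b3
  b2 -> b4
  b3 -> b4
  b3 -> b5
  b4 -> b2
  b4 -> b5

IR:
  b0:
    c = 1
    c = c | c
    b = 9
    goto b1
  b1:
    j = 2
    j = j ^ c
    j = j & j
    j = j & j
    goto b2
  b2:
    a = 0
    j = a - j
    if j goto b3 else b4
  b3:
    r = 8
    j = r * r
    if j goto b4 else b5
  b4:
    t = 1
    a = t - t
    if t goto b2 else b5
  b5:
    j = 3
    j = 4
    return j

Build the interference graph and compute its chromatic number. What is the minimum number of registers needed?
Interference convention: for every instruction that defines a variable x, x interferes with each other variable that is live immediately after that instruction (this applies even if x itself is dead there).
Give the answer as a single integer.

Per-block:
  b0: {b,c} / ∅
  b1: {j} / {c}
  b2: {a,j} / {j}
  b3: {j,r} / ∅
  b4: {a,t} / ∅
  b5: {j} / ∅

Backward fixpoint:
  b0: in=∅ out={c}
  b1: in={c} out={j}
  b2: in={j} out={j}
  b3: in=∅ out={j}
  b4: in={j} out={j}
  b5: in=∅ out=∅

Interfere edges:
  a — {j,t}
  b — {c}
  c — {b,j}
  j — {a,c,t}
  r — ∅
  t — {a,j}

Chromatic number:
  {a,j,t} pairwise interfere (3-clique) ⇒ χ ≥ 3
  assign a→c1 b→c0 c→c1 j→c0 r→c0 t→c2 — no edge inside a register ⇒ χ ≤ 3
  χ = 3

Answer: 3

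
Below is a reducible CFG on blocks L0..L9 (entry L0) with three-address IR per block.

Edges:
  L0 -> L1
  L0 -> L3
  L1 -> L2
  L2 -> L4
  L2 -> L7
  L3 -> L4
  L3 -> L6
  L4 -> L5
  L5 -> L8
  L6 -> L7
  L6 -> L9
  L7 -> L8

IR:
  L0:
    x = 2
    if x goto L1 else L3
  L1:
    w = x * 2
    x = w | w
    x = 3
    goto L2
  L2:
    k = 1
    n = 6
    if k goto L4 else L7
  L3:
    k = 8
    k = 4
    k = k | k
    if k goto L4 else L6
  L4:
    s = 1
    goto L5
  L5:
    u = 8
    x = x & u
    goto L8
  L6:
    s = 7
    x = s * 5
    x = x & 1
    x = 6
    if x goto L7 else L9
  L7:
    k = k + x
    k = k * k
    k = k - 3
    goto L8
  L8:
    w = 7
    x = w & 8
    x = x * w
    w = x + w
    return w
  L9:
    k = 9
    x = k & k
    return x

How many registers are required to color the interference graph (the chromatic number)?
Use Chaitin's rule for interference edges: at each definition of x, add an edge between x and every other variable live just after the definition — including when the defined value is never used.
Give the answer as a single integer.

def/use:
  L0: def={x} ue=∅
  L1: def={w,x} ue={x}
  L2: def={k,n} ue=∅
  L3: def={k} ue=∅
  L4: def={s} ue=∅
  L5: def={u,x} ue={x}
  L6: def={s,x} ue=∅
  L7: def={k} ue={k,x}
  L8: def={w,x} ue=∅
  L9: def={k,x} ue=∅

Liveness:
  L0 li=∅ lo={x}
  L1 li={x} lo={x}
  L2 li={x} lo={k,x}
  L3 li={x} lo={k,x}
  L4 li={x} lo={x}
  L5 li={x} lo=∅
  L6 li={k} lo={k,x}
  L7 li={k,x} lo=∅
  L8 li=∅ lo=∅
  L9 li=∅ lo=∅

Conflict graph:
  k↔{n,s,x}
  n↔{k,x}
  s↔{k,x}
  u↔{x}
  w↔{x}
  x↔{k,n,s,u,w}

Registers:
  lower bound: {k,n,x} mutually conflict ⇒ χ ≥ 3
  3-colouring: R0={x}  R1={k,u,w}  R2={n,s}
  χ = 3

Answer: 3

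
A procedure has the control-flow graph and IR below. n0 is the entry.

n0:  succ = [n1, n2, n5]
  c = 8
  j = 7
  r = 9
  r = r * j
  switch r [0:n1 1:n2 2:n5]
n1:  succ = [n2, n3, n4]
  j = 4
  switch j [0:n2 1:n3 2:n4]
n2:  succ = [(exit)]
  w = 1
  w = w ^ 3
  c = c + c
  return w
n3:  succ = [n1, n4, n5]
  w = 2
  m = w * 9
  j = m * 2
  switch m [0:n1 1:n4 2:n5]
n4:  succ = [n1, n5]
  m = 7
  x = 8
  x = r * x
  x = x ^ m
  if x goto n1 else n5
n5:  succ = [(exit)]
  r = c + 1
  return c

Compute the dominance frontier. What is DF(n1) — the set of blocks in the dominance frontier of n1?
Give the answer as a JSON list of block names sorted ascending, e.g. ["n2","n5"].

Answer: ["n1", "n2", "n5"]

Analysis:
idom tree: n1←n0 n2←n0 n3←n1 n4←n1 n5←n0
Join-block Dom:
  n1: preds {n0,n3,n4}: {n0} ∩ {n0,n1,n3} ∩ {n0,n1,n4} = {n0}; idom=n0
  n2: preds {n0,n1}: {n0} ∩ {n0,n1} = {n0}; idom=n0
  n4: preds {n1,n3}: {n0,n1} ∩ {n0,n1,n3} = {n0,n1}; idom=n1
  n5: preds {n0,n3,n4}: {n0} ∩ {n0,n1,n3} ∩ {n0,n1,n4} = {n0}; idom=n0

DF derivation:
  n1←n0: walk · to n0
  n1←n3: walk n3→n1 to n0
  n1←n4: walk n4→n1 to n0
  n2←n0: walk · to n0
  n2←n1: walk n1 to n0
  n4←n1: walk · to n1
  n4←n3: walk n3 to n1
  n5←n0: walk · to n0
  n5←n3: walk n3→n1 to n0
  n5←n4: walk n4→n1 to n0
  n0 → ∅
  n1 → {n1,n2,n5}
  n2 → ∅
  n3 → {n1,n4,n5}
  n4 → {n1,n5}
  n5 → ∅

DF(n1) = ["n1", "n2", "n5"]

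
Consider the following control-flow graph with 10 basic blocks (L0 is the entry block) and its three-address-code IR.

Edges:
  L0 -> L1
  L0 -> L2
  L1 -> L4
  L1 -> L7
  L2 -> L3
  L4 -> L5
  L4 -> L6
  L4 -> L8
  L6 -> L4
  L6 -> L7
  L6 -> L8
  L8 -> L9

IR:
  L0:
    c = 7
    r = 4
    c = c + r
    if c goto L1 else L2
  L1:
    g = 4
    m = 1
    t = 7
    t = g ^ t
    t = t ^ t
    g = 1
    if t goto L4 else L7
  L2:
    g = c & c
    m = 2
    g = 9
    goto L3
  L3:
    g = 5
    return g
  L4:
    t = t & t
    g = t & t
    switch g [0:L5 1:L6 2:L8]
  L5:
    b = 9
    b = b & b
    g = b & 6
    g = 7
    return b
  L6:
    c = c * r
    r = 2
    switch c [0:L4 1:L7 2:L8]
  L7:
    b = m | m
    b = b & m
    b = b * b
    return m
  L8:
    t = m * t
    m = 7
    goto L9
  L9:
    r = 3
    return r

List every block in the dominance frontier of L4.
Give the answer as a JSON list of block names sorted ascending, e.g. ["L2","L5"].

Answer: ["L4", "L7"]

Derivation:
idom tree: L1←L0 L2←L0 L3←L2 L4←L1 L5←L4 L6←L4 L7←L1 L8←L4 L9←L8
Dom at joins:
  L4: preds {L1,L6}: {L0,L1} ∩ {L0,L1,L4,L6} = {L0,L1}; idom=L1
  L7: preds {L1,L6}: {L0,L1} ∩ {L0,L1,L4,L6} = {L0,L1}; idom=L1
  L8: preds {L4,L6}: {L0,L1,L4} ∩ {L0,L1,L4,L6} = {L0,L1,L4}; idom=L4

DF derivation:
  join L4 pred L1: · stop@L1
  join L4 pred L6: L6→L4 stop@L1
  join L7 pred L1: · stop@L1
  join L7 pred L6: L6→L4 stop@L1
  join L8 pred L4: · stop@L4
  join L8 pred L6: L6 stop@L4
  L0 → ∅
  L1 → ∅
  L2 → ∅
  L3 → ∅
  L4 → {L4,L7}
  L5 → ∅
  L6 → {L4,L7,L8}
  L7 → ∅
  L8 → ∅
  L9 → ∅

DF(L4) = ["L4", "L7"]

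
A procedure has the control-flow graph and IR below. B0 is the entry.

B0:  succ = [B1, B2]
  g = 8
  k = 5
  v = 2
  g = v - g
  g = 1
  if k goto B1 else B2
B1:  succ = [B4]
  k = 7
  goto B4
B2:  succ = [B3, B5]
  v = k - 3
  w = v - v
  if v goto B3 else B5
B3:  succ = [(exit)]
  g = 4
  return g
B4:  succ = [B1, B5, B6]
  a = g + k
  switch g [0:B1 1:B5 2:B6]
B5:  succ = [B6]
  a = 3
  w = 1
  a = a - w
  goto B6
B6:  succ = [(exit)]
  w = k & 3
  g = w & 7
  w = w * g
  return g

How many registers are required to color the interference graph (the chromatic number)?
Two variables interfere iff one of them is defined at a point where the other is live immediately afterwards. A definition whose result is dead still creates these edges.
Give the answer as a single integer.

Answer: 4

Derivation:
Block summaries:
  B0 def {g,k,v} use ∅
  B1 def {k} use ∅
  B2 def {v,w} use {k}
  B3 def {g} use ∅
  B4 def {a} use {g,k}
  B5 def {a,w} use ∅
  B6 def {g,w} use {k}

Backward fixpoint:
  live B0: ∅→{g,k}
  live B1: {g}→{g,k}
  live B2: {k}→{k}
  live B3: ∅→∅
  live B4: {g,k}→{g,k}
  live B5: {k}→{k}
  live B6: {k}→∅

Conflict graph:
  a↔{g,k,w}
  g↔{a,k,v,w}
  k↔{a,g,v,w}
  v↔{g,k,w}
  w↔{a,g,k,v}

Chromatic number:
  {a,g,k,w} pairwise interfere (4-clique) ⇒ χ ≥ 4
  assign a→r3 g→r0 k→r1 v→r3 w→r2 — no edge inside a register ⇒ χ ≤ 4
  χ = 4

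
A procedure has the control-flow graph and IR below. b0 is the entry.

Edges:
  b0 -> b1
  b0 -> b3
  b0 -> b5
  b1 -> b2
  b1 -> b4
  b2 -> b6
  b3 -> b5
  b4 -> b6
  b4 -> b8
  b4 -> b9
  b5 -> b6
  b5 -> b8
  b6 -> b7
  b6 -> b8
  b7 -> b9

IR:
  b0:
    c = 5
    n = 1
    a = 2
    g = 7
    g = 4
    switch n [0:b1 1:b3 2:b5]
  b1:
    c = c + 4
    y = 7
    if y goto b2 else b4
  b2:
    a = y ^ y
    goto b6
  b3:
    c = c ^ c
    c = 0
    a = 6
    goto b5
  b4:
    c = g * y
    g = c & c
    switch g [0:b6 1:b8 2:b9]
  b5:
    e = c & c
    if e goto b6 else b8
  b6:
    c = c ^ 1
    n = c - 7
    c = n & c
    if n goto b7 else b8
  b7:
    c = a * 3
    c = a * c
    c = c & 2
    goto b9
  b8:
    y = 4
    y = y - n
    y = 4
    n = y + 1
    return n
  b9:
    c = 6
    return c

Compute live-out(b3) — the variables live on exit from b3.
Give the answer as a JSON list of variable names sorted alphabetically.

Answer: ["a", "c", "n"]

Analysis:
def/use:
  b0 def {a,c,g,n} use ∅
  b1 def {c,y} use {c}
  b2 def {a} use {y}
  b3 def {a,c} use {c}
  b4 def {c,g} use {g,y}
  b5 def {e} use {c}
  b6 def {c,n} use {c}
  b7 def {c} use {a}
  b8 def {n,y} use {n}
  b9 def {c} use ∅

Live sets:
  b0 li=∅ lo={a,c,g,n}
  b1 li={a,c,g,n} lo={a,c,g,n,y}
  b2 li={c,y} lo={a,c}
  b3 li={c,n} lo={a,c,n}
  b4 li={a,g,n,y} lo={a,c,n}
  b5 li={a,c,n} lo={a,c,n}
  b6 li={a,c} lo={a,n}
  b7 li={a} lo=∅
  b8 li={n} lo=∅
  b9 li=∅ lo=∅

live-out(b3) = ["a", "c", "n"]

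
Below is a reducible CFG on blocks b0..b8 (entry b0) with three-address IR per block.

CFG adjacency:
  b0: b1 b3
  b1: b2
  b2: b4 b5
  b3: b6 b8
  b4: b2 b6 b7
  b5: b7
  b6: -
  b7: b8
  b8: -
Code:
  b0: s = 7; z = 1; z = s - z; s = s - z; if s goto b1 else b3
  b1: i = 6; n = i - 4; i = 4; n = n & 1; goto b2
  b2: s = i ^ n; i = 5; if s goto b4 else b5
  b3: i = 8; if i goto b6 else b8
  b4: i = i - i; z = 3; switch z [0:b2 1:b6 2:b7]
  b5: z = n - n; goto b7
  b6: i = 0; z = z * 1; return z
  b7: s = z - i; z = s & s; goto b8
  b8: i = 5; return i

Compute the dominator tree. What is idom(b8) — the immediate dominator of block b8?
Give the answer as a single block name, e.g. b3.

Answer: b0

Working:
idom tree: b1←b0 b2←b1 b3←b0 b4←b2 b5←b2 b6←b0 b7←b2 b8←b0
Dom∩ at merges:
  b2: preds {b1,b4}: {b0,b1} ∩ {b0,b1,b2,b4} = {b0,b1}; idom=b1
  b6: preds {b3,b4}: {b0,b3} ∩ {b0,b1,b2,b4} = {b0}; idom=b0
  b7: preds {b4,b5}: {b0,b1,b2,b4} ∩ {b0,b1,b2,b5} = {b0,b1,b2}; idom=b2
  b8: preds {b3,b7}: {b0,b3} ∩ {b0,b1,b2,b7} = {b0}; idom=b0

idom(b8) = b0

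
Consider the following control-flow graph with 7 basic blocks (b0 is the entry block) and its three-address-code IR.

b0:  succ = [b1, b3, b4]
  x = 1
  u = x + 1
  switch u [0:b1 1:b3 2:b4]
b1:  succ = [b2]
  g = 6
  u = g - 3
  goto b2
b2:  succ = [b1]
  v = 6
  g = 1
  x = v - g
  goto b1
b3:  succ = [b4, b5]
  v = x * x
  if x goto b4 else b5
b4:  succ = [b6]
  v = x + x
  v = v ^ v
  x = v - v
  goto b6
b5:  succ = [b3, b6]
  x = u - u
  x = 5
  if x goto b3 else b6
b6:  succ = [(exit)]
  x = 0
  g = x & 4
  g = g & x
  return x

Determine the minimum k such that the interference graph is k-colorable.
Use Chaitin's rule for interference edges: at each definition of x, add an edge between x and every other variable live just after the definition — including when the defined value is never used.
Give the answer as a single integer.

Answer: 3

Working:
Block summaries:
  b0 def {u,x} use ∅
  b1 def {g,u} use ∅
  b2 def {g,v,x} use ∅
  b3 def {v} use {x}
  b4 def {v,x} use {x}
  b5 def {x} use {u}
  b6 def {g,x} use ∅

Backward fixpoint:
  live b0: ∅→{u,x}
  live b1: ∅→∅
  live b2: ∅→∅
  live b3: {u,x}→{u,x}
  live b4: {x}→∅
  live b5: {u}→{u,x}
  live b6: ∅→∅

Interfere edges:
  g: {v,x}
  u: {v,x}
  v: {g,u,x}
  x: {g,u,v}

Registers:
  lower bound: {g,v,x} mutually conflict ⇒ χ ≥ 3
  3-colouring: R0={v}  R1={x}  R2={g,u}
  χ = 3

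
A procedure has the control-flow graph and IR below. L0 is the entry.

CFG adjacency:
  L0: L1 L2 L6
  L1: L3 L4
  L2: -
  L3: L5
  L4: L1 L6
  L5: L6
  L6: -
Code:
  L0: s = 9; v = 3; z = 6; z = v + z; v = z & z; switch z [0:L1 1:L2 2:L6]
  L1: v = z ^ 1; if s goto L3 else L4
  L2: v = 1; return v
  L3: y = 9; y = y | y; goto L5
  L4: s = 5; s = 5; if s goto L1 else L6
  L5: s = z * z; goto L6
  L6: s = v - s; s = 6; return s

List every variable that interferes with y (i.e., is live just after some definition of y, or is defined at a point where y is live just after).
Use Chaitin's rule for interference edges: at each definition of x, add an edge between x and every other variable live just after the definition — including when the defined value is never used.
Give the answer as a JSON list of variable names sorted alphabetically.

Answer: ["v", "z"]

Derivation:
def/use:
  L0: {s,v,z} / ∅
  L1: {v} / {s,z}
  L2: {v} / ∅
  L3: {y} / ∅
  L4: {s} / ∅
  L5: {s} / {z}
  L6: {s} / {s,v}

Backward fixpoint:
  L0 li=∅ lo={s,v,z}
  L1 li={s,z} lo={v,z}
  L2 li=∅ lo=∅
  L3 li={v,z} lo={v,z}
  L4 li={v,z} lo={s,v,z}
  L5 li={v,z} lo={s,v}
  L6 li={s,v} lo=∅

Conflict graph:
  s: {v,z}
  v: {s,y,z}
  y: {v,z}
  z: {s,v,y}

N(y) = ["v", "z"]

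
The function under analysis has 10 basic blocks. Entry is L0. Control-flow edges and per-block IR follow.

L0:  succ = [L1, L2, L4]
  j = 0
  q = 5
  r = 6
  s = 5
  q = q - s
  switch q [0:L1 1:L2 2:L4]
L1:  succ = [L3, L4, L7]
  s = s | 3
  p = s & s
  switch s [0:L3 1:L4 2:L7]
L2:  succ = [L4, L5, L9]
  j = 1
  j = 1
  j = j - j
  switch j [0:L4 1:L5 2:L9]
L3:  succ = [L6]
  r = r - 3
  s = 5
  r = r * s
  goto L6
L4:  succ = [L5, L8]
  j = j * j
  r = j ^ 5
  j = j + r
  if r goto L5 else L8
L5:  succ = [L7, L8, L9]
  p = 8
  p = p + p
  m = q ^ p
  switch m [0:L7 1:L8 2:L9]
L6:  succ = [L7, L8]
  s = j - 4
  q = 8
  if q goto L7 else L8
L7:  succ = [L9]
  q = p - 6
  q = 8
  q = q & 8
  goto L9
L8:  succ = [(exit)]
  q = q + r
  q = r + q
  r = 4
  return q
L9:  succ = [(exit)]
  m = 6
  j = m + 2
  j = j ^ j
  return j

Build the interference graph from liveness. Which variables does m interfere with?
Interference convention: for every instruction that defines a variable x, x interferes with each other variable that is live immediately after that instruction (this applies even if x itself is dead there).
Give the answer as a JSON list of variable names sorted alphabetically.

Per-block:
  L0: def={j,q,r,s} ue=∅
  L1: def={p,s} ue={s}
  L2: def={j} ue=∅
  L3: def={r,s} ue={r}
  L4: def={j,r} ue={j}
  L5: def={m,p} ue={q}
  L6: def={q,s} ue={j}
  L7: def={q} ue={p}
  L8: def={q,r} ue={q,r}
  L9: def={j,m} ue=∅

Backward fixpoint:
  live L0: ∅→{j,q,r,s}
  live L1: {j,q,r,s}→{j,p,q,r}
  live L2: {q,r}→{j,q,r}
  live L3: {j,p,r}→{j,p,r}
  live L4: {j,q}→{q,r}
  live L5: {q,r}→{p,q,r}
  live L6: {j,p,r}→{p,q,r}
  live L7: {p}→∅
  live L8: {q,r}→∅
  live L9: ∅→∅

Conflict graph:
  j↔{p,q,r,s}
  m↔{p,q,r}
  p↔{j,m,q,r,s}
  q↔{j,m,p,r,s}
  r↔{j,m,p,q,s}
  s↔{j,p,q,r}

N(m) = ["p", "q", "r"]

Answer: ["p", "q", "r"]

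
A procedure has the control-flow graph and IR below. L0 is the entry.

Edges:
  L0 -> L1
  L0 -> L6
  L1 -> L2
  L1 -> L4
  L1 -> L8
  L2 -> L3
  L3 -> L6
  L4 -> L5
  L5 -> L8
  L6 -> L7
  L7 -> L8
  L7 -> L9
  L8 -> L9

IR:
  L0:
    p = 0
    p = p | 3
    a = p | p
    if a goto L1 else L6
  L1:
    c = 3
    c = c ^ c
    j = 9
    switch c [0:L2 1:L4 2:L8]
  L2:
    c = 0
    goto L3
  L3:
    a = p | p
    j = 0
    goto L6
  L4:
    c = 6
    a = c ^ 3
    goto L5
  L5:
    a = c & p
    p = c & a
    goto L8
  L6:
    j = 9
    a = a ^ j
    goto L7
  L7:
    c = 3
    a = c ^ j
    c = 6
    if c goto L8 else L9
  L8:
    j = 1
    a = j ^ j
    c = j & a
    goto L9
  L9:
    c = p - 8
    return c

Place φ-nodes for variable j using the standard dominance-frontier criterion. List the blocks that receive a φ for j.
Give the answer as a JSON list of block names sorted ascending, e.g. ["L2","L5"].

idom tree: L1←L0 L2←L1 L3←L2 L4←L1 L5←L4 L6←L0 L7←L6 L8←L0 L9←L0
Join-block Dom:
  L6: preds {L0,L3}: {L0} ∩ {L0,L1,L2,L3} = {L0}; idom=L0
  L8: preds {L1,L5,L7}: {L0,L1} ∩ {L0,L1,L4,L5} ∩ {L0,L6,L7} = {L0}; idom=L0
  L9: preds {L7,L8}: {L0,L6,L7} ∩ {L0,L8} = {L0}; idom=L0

DF derivation:
  L6←L0: walk · to L0
  L6←L3: walk L3→L2→L1 to L0
  L8←L1: walk L1 to L0
  L8←L5: walk L5→L4→L1 to L0
  L8←L7: walk L7→L6 to L0
  L9←L7: walk L7→L6 to L0
  L9←L8: walk L8 to L0
  L0 → ∅
  L1 → {L6,L8}
  L2 → {L6}
  L3 → {L6}
  L4 → {L8}
  L5 → {L8}
  L6 → {L8,L9}
  L7 → {L8,L9}
  L8 → {L9}
  L9 → ∅

φ for j: defs {L1,L3,L6,L8}
  DF⁺ = {L6,L8,L9}

Answer: ["L6", "L8", "L9"]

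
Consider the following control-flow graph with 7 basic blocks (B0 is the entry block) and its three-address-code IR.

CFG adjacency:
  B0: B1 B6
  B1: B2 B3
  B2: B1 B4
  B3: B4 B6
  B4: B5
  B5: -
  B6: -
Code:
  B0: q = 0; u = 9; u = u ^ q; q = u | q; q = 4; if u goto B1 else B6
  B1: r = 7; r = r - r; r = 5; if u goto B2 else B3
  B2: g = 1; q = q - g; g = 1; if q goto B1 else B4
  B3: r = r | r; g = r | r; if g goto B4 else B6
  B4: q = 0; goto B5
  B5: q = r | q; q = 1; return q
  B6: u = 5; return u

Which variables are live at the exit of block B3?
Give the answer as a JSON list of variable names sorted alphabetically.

Answer: ["r"]

Analysis:
Block summaries:
  B0 def {q,u} use ∅
  B1 def {r} use {u}
  B2 def {g,q} use {q}
  B3 def {g,r} use {r}
  B4 def {q} use ∅
  B5 def {q} use {q,r}
  B6 def {u} use ∅

Live sets:
  B0: in=∅ out={q,u}
  B1: in={q,u} out={q,r,u}
  B2: in={q,r,u} out={q,r,u}
  B3: in={r} out={r}
  B4: in={r} out={q,r}
  B5: in={q,r} out=∅
  B6: in=∅ out=∅

live-out(B3) = ["r"]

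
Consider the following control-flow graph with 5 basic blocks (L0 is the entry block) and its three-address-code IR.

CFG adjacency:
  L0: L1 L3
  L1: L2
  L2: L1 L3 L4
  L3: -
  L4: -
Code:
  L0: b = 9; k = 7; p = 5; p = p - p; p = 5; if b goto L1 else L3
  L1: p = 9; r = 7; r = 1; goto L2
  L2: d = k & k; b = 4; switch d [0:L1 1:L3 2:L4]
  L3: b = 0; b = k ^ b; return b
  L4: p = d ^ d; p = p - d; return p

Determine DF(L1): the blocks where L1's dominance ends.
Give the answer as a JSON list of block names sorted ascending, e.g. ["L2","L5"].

Answer: ["L1", "L3"]

Derivation:
idom tree: L1←L0 L2←L1 L3←L0 L4←L2
Dom at joins:
  L1: preds {L0,L2}: {L0} ∩ {L0,L1,L2} = {L0}; idom=L0
  L3: preds {L0,L2}: {L0} ∩ {L0,L1,L2} = {L0}; idom=L0

Frontier:
  L1←L0: walk · to L0
  L1←L2: walk L2→L1 to L0
  L3←L0: walk · to L0
  L3←L2: walk L2→L1 to L0
  DF(L0)=∅
  DF(L1)={L1,L3}
  DF(L2)={L1,L3}
  DF(L3)=∅
  DF(L4)=∅

DF(L1) = ["L1", "L3"]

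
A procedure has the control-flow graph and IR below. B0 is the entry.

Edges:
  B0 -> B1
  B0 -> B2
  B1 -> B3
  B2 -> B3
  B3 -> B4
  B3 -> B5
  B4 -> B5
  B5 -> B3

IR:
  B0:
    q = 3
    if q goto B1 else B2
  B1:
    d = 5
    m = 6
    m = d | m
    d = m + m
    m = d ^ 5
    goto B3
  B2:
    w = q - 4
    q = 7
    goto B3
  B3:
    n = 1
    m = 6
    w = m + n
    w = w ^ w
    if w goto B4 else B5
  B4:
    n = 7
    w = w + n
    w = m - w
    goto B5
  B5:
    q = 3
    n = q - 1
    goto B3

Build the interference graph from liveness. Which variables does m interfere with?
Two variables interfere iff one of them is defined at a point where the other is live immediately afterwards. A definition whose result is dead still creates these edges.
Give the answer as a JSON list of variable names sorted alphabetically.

Answer: ["d", "n", "w"]

Derivation:
Block summaries:
  B0: def={q} ue=∅
  B1: def={d,m} ue=∅
  B2: def={q,w} ue={q}
  B3: def={m,n,w} ue=∅
  B4: def={n,w} ue={m,w}
  B5: def={n,q} ue=∅

Live sets:
  B0 li=∅ lo={q}
  B1 li=∅ lo=∅
  B2 li={q} lo=∅
  B3 li=∅ lo={m,w}
  B4 li={m,w} lo=∅
  B5 li=∅ lo=∅

Interfere edges:
  d↔{m}
  m↔{d,n,w}
  n↔{m,w}
  q↔∅
  w↔{m,n}

N(m) = ["d", "n", "w"]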